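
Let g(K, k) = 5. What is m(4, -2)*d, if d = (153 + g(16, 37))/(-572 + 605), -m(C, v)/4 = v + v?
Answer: 2528/33 ≈ 76.606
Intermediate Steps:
m(C, v) = -8*v (m(C, v) = -4*(v + v) = -8*v)
d = 158/33 (d = (153 + 5)/(-572 + 605) = 158/33 ≈ 4.7879)
m(4, -2)*d = -8*(-2)*(158/33) = 16*(158/33) = 2528/33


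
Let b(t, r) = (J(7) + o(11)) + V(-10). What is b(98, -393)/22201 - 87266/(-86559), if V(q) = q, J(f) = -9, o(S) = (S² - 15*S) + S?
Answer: 1932891398/1921696359 ≈ 1.0058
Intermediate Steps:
o(S) = S² - 14*S
b(t, r) = -52 (b(t, r) = (-9 + 11*(-14 + 11)) - 10 = (-9 + 11*(-3)) - 10 = (-9 - 33) - 10 = -42 - 10 = -52)
b(98, -393)/22201 - 87266/(-86559) = -52/22201 - 87266/(-86559) = -52*1/22201 - 87266*(-1/86559) = -52/22201 + 87266/86559 = 1932891398/1921696359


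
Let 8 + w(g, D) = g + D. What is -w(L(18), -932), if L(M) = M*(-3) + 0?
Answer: 994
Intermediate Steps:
L(M) = -3*M (L(M) = -3*M + 0 = -3*M)
w(g, D) = -8 + D + g (w(g, D) = -8 + (g + D) = -8 + (D + g) = -8 + D + g)
-w(L(18), -932) = -(-8 - 932 - 3*18) = -(-8 - 932 - 54) = -1*(-994) = 994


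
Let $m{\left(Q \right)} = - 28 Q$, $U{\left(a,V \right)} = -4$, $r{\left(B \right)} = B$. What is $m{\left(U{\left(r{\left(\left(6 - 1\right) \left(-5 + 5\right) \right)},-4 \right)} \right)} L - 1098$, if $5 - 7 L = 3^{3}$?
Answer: $-1450$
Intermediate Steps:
$L = - \frac{22}{7}$ ($L = \frac{5}{7} - \frac{3^{3}}{7} = \frac{5}{7} - \frac{27}{7} = - \frac{22}{7} \approx -3.1429$)
$m{\left(U{\left(r{\left(\left(6 - 1\right) \left(-5 + 5\right) \right)},-4 \right)} \right)} L - 1098 = \left(-28\right) \left(-4\right) \left(- \frac{22}{7}\right) - 1098 = 112 \left(- \frac{22}{7}\right) - 1098 = -352 - 1098 = -1450$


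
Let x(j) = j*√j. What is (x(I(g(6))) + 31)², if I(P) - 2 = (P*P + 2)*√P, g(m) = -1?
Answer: (31 + (2 + 3*I)^(3/2))² ≈ 955.94 + 431.49*I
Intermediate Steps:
I(P) = 2 + √P*(2 + P²) (I(P) = 2 + (P*P + 2)*√P = 2 + (P² + 2)*√P = 2 + (2 + P²)*√P = 2 + √P*(2 + P²))
x(j) = j^(3/2)
(x(I(g(6))) + 31)² = ((2 + (-1)^(5/2) + 2*√(-1))^(3/2) + 31)² = ((2 + I + 2*I)^(3/2) + 31)² = ((2 + 3*I)^(3/2) + 31)² = (31 + (2 + 3*I)^(3/2))²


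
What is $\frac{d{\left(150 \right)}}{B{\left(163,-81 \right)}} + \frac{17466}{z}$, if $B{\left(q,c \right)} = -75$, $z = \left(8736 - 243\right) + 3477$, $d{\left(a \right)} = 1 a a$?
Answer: $- \frac{595589}{1995} \approx -298.54$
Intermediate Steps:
$d{\left(a \right)} = a^{2}$ ($d{\left(a \right)} = a a = a^{2}$)
$z = 11970$ ($z = 8493 + 3477 = 11970$)
$\frac{d{\left(150 \right)}}{B{\left(163,-81 \right)}} + \frac{17466}{z} = \frac{150^{2}}{-75} + \frac{17466}{11970} = 22500 \left(- \frac{1}{75}\right) + 17466 \cdot \frac{1}{11970} = -300 + \frac{2911}{1995} = - \frac{595589}{1995}$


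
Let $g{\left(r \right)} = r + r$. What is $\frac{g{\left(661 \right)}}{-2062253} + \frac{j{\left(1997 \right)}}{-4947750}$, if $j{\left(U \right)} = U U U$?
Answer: $- \frac{16423900738906669}{10203512280750} \approx -1609.6$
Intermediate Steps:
$j{\left(U \right)} = U^{3}$ ($j{\left(U \right)} = U^{2} U = U^{3}$)
$g{\left(r \right)} = 2 r$
$\frac{g{\left(661 \right)}}{-2062253} + \frac{j{\left(1997 \right)}}{-4947750} = \frac{2 \cdot 661}{-2062253} + \frac{1997^{3}}{-4947750} = 1322 \left(- \frac{1}{2062253}\right) + 7964053973 \left(- \frac{1}{4947750}\right) = - \frac{1322}{2062253} - \frac{7964053973}{4947750} = - \frac{16423900738906669}{10203512280750}$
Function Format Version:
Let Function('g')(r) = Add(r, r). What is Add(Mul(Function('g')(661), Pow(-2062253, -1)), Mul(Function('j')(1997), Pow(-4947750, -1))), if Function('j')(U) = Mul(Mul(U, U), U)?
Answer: Rational(-16423900738906669, 10203512280750) ≈ -1609.6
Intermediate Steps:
Function('j')(U) = Pow(U, 3) (Function('j')(U) = Mul(Pow(U, 2), U) = Pow(U, 3))
Function('g')(r) = Mul(2, r)
Add(Mul(Function('g')(661), Pow(-2062253, -1)), Mul(Function('j')(1997), Pow(-4947750, -1))) = Add(Mul(Mul(2, 661), Pow(-2062253, -1)), Mul(Pow(1997, 3), Pow(-4947750, -1))) = Add(Mul(1322, Rational(-1, 2062253)), Mul(7964053973, Rational(-1, 4947750))) = Add(Rational(-1322, 2062253), Rational(-7964053973, 4947750)) = Rational(-16423900738906669, 10203512280750)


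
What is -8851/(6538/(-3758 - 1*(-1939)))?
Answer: 16099969/6538 ≈ 2462.5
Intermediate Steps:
-8851/(6538/(-3758 - 1*(-1939))) = -8851/(6538/(-3758 + 1939)) = -8851/(6538/(-1819)) = -8851/(6538*(-1/1819)) = -8851/(-6538/1819) = -8851*(-1819/6538) = 16099969/6538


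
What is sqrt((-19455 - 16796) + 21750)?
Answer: I*sqrt(14501) ≈ 120.42*I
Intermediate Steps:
sqrt((-19455 - 16796) + 21750) = sqrt(-36251 + 21750) = sqrt(-14501) = I*sqrt(14501)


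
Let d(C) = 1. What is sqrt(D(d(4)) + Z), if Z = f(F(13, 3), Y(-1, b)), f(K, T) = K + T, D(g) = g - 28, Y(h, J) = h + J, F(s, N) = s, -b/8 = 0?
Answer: I*sqrt(15) ≈ 3.873*I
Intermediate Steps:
b = 0 (b = -8*0 = 0)
Y(h, J) = J + h
D(g) = -28 + g
Z = 12 (Z = 13 + (0 - 1) = 13 - 1 = 12)
sqrt(D(d(4)) + Z) = sqrt((-28 + 1) + 12) = sqrt(-27 + 12) = sqrt(-15) = I*sqrt(15)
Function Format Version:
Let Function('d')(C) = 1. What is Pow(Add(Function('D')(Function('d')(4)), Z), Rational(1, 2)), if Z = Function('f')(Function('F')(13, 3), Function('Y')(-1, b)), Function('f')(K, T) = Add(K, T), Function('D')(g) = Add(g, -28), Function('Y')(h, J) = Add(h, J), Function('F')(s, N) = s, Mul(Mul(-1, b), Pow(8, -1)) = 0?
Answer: Mul(I, Pow(15, Rational(1, 2))) ≈ Mul(3.8730, I)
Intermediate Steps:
b = 0 (b = Mul(-8, 0) = 0)
Function('Y')(h, J) = Add(J, h)
Function('D')(g) = Add(-28, g)
Z = 12 (Z = Add(13, Add(0, -1)) = Add(13, -1) = 12)
Pow(Add(Function('D')(Function('d')(4)), Z), Rational(1, 2)) = Pow(Add(Add(-28, 1), 12), Rational(1, 2)) = Pow(Add(-27, 12), Rational(1, 2)) = Pow(-15, Rational(1, 2)) = Mul(I, Pow(15, Rational(1, 2)))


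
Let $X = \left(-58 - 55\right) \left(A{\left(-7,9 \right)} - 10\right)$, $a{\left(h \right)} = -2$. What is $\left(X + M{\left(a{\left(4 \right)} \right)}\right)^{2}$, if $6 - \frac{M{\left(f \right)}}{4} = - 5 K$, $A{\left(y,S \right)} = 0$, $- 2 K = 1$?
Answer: $1308736$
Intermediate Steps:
$K = - \frac{1}{2}$ ($K = \left(- \frac{1}{2}\right) 1 = - \frac{1}{2} \approx -0.5$)
$X = 1130$ ($X = \left(-58 - 55\right) \left(0 - 10\right) = \left(-113\right) \left(-10\right) = 1130$)
$M{\left(f \right)} = 14$ ($M{\left(f \right)} = 24 - 4 \left(\left(-5\right) \left(- \frac{1}{2}\right)\right) = 24 - 10 = 14$)
$\left(X + M{\left(a{\left(4 \right)} \right)}\right)^{2} = \left(1130 + 14\right)^{2} = 1144^{2} = 1308736$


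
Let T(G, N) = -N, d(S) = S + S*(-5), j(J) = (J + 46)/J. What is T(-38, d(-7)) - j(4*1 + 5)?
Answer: -307/9 ≈ -34.111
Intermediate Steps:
j(J) = (46 + J)/J
d(S) = -4*S (d(S) = S - 5*S = -4*S)
T(-38, d(-7)) - j(4*1 + 5) = -(-4)*(-7) - (46 + (4*1 + 5))/(4*1 + 5) = -1*28 - (46 + (4 + 5))/(4 + 5) = -28 - (46 + 9)/9 = -28 - 55/9 = -307/9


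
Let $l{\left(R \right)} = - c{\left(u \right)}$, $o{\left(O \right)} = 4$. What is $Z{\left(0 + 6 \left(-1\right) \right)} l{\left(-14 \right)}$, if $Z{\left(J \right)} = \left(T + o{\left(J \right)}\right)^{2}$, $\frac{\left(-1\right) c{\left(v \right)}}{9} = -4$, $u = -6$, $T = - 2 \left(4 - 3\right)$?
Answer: $-144$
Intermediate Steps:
$T = -2$ ($T = \left(-2\right) 1 = -2$)
$c{\left(v \right)} = 36$ ($c{\left(v \right)} = \left(-9\right) \left(-4\right) = 36$)
$Z{\left(J \right)} = 4$ ($Z{\left(J \right)} = \left(-2 + 4\right)^{2} = 2^{2} = 4$)
$l{\left(R \right)} = -36$ ($l{\left(R \right)} = \left(-1\right) 36 = -36$)
$Z{\left(0 + 6 \left(-1\right) \right)} l{\left(-14 \right)} = 4 \left(-36\right) = -144$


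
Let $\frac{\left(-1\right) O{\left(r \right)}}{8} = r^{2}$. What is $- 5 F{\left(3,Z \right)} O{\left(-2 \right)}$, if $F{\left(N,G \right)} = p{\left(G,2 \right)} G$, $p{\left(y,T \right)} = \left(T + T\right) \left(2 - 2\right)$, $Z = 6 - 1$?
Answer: $0$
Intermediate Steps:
$Z = 5$
$p{\left(y,T \right)} = 0$ ($p{\left(y,T \right)} = 2 T 0 = 0$)
$F{\left(N,G \right)} = 0$ ($F{\left(N,G \right)} = 0 G = 0$)
$O{\left(r \right)} = - 8 r^{2}$
$- 5 F{\left(3,Z \right)} O{\left(-2 \right)} = \left(-5\right) 0 \left(- 8 \left(-2\right)^{2}\right) = 0 \left(\left(-8\right) 4\right) = 0 \left(-32\right) = 0$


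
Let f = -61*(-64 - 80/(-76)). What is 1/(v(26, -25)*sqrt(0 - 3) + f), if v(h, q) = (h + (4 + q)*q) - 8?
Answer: 1386164/5641899403 - 196023*I*sqrt(3)/5641899403 ≈ 0.00024569 - 6.0179e-5*I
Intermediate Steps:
v(h, q) = -8 + h + q*(4 + q) (v(h, q) = (h + q*(4 + q)) - 8 = -8 + h + q*(4 + q))
f = 72956/19 (f = -61*(-64 - 80*(-1/76)) = -61*(-64 + 20/19) = -61*(-1196/19) = 72956/19 ≈ 3839.8)
1/(v(26, -25)*sqrt(0 - 3) + f) = 1/((-8 + 26 + (-25)**2 + 4*(-25))*sqrt(0 - 3) + 72956/19) = 1/((-8 + 26 + 625 - 100)*sqrt(-3) + 72956/19) = 1/(543*(I*sqrt(3)) + 72956/19) = 1/(543*I*sqrt(3) + 72956/19) = 1/(72956/19 + 543*I*sqrt(3))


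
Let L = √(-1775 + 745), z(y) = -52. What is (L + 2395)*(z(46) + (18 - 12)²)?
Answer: -38320 - 16*I*√1030 ≈ -38320.0 - 513.5*I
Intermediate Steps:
L = I*√1030 (L = √(-1030) = I*√1030 ≈ 32.094*I)
(L + 2395)*(z(46) + (18 - 12)²) = (I*√1030 + 2395)*(-52 + (18 - 12)²) = (2395 + I*√1030)*(-52 + 6²) = (2395 + I*√1030)*(-52 + 36) = (2395 + I*√1030)*(-16) = -38320 - 16*I*√1030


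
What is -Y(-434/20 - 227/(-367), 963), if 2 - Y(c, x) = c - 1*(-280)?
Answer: 942891/3670 ≈ 256.92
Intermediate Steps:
Y(c, x) = -278 - c (Y(c, x) = 2 - (c - 1*(-280)) = 2 - (c + 280) = 2 - (280 + c) = 2 + (-280 - c) = -278 - c)
-Y(-434/20 - 227/(-367), 963) = -(-278 - (-434/20 - 227/(-367))) = -(-278 - (-434*1/20 - 227*(-1/367))) = -(-278 - (-217/10 + 227/367)) = -(-278 - 1*(-77369/3670)) = -(-278 + 77369/3670) = -1*(-942891/3670) = 942891/3670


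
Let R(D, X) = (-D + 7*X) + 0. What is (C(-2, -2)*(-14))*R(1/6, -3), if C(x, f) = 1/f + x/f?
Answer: 889/6 ≈ 148.17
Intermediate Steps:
C(x, f) = 1/f + x/f
R(D, X) = -D + 7*X
(C(-2, -2)*(-14))*R(1/6, -3) = (((1 - 2)/(-2))*(-14))*(-1/6 + 7*(-3)) = (-1/2*(-1)*(-14))*(-1*1/6 - 21) = ((1/2)*(-14))*(-1/6 - 21) = -7*(-127/6) = 889/6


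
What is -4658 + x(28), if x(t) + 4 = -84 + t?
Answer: -4718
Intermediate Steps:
x(t) = -88 + t (x(t) = -4 + (-84 + t) = -88 + t)
-4658 + x(28) = -4658 + (-88 + 28) = -4658 - 60 = -4718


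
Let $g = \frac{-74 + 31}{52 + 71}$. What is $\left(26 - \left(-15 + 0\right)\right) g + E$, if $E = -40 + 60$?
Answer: $\frac{17}{3} \approx 5.6667$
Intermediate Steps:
$E = 20$
$g = - \frac{43}{123} \approx -0.34959$
$\left(26 - \left(-15 + 0\right)\right) g + E = \left(26 - \left(-15 + 0\right)\right) \left(- \frac{43}{123}\right) + 20 = \left(26 - -15\right) \left(- \frac{43}{123}\right) + 20 = \left(26 + 15\right) \left(- \frac{43}{123}\right) + 20 = 41 \left(- \frac{43}{123}\right) + 20 = - \frac{43}{3} + 20 = \frac{17}{3}$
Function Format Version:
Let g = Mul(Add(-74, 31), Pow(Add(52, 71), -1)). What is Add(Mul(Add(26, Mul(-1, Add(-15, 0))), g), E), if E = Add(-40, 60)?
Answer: Rational(17, 3) ≈ 5.6667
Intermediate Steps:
E = 20
g = Rational(-43, 123) (g = Mul(-43, Pow(123, -1)) = Mul(-43, Rational(1, 123)) = Rational(-43, 123) ≈ -0.34959)
Add(Mul(Add(26, Mul(-1, Add(-15, 0))), g), E) = Add(Mul(Add(26, Mul(-1, Add(-15, 0))), Rational(-43, 123)), 20) = Add(Mul(Add(26, Mul(-1, -15)), Rational(-43, 123)), 20) = Add(Mul(Add(26, 15), Rational(-43, 123)), 20) = Add(Mul(41, Rational(-43, 123)), 20) = Add(Rational(-43, 3), 20) = Rational(17, 3)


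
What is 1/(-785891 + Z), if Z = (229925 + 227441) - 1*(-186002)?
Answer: -1/142523 ≈ -7.0164e-6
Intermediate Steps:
Z = 643368 (Z = 457366 + 186002 = 643368)
1/(-785891 + Z) = 1/(-785891 + 643368) = 1/(-142523) = -1/142523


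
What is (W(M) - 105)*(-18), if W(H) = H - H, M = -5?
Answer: 1890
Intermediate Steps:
W(H) = 0
(W(M) - 105)*(-18) = (0 - 105)*(-18) = -105*(-18) = 1890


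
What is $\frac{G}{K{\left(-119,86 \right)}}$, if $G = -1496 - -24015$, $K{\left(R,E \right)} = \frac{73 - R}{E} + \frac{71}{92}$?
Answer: $\frac{89085164}{11885} \approx 7495.6$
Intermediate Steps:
$K{\left(R,E \right)} = \frac{71}{92} + \frac{73 - R}{E}$ ($K{\left(R,E \right)} = \frac{73 - R}{E} + 71 \cdot \frac{1}{92} = \frac{73 - R}{E} + \frac{71}{92} = \frac{71}{92} + \frac{73 - R}{E}$)
$G = 22519$ ($G = -1496 + 24015 = 22519$)
$\frac{G}{K{\left(-119,86 \right)}} = \frac{22519}{\frac{1}{86} \left(73 - -119 + \frac{71}{92} \cdot 86\right)} = \frac{22519}{\frac{1}{86} \left(73 + 119 + \frac{3053}{46}\right)} = \frac{22519}{\frac{1}{86} \cdot \frac{11885}{46}} = \frac{22519}{\frac{11885}{3956}} = 22519 \cdot \frac{3956}{11885} = \frac{89085164}{11885}$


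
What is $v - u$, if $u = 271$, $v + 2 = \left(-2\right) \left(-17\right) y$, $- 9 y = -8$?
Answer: $- \frac{2185}{9} \approx -242.78$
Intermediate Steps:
$y = \frac{8}{9}$ ($y = \left(- \frac{1}{9}\right) \left(-8\right) = \frac{8}{9} \approx 0.88889$)
$v = \frac{254}{9}$ ($v = -2 + \left(-2\right) \left(-17\right) \frac{8}{9} = -2 + 34 \cdot \frac{8}{9} = -2 + \frac{272}{9} = \frac{254}{9} \approx 28.222$)
$v - u = \frac{254}{9} - 271 = - \frac{2185}{9}$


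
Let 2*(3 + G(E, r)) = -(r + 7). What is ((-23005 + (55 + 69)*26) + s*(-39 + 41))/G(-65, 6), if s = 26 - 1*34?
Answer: 39594/19 ≈ 2083.9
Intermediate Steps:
s = -8 (s = 26 - 34 = -8)
G(E, r) = -13/2 - r/2 (G(E, r) = -3 + (-(r + 7))/2 = -3 + (-(7 + r))/2 = -3 + (-7 - r)/2 = -3 + (-7/2 - r/2) = -13/2 - r/2)
((-23005 + (55 + 69)*26) + s*(-39 + 41))/G(-65, 6) = ((-23005 + (55 + 69)*26) - 8*(-39 + 41))/(-13/2 - ½*6) = ((-23005 + 124*26) - 8*2)/(-13/2 - 3) = ((-23005 + 3224) - 16)/(-19/2) = (-19781 - 16)*(-2/19) = -19797*(-2/19) = 39594/19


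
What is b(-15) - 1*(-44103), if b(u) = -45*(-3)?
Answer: 44238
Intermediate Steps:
b(u) = 135
b(-15) - 1*(-44103) = 135 - 1*(-44103) = 135 + 44103 = 44238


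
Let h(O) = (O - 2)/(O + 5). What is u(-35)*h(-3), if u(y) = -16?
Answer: 40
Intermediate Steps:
h(O) = (-2 + O)/(5 + O)
u(-35)*h(-3) = -16*(-2 - 3)/(5 - 3) = -16*(-5)/2 = -8*(-5) = -16*(-5/2) = 40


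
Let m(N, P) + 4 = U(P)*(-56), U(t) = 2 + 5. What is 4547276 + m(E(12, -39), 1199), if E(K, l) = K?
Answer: 4546880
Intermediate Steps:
U(t) = 7
m(N, P) = -396 (m(N, P) = -4 + 7*(-56) = -4 - 392 = -396)
4547276 + m(E(12, -39), 1199) = 4547276 - 396 = 4546880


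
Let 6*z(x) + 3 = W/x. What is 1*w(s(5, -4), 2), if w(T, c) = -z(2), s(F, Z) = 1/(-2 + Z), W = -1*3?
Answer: ¾ ≈ 0.75000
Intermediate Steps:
W = -3
z(x) = -½ - 1/(2*x) (z(x) = -½ + (-3/x)/6 = -½ - 1/(2*x))
w(T, c) = ¾ (w(T, c) = -(-1 - 1*2)/(2*2) = -(-1 - 2)/(2*2) = -(-3)/(2*2) = -1*(-¾) = ¾)
1*w(s(5, -4), 2) = 1*(¾) = ¾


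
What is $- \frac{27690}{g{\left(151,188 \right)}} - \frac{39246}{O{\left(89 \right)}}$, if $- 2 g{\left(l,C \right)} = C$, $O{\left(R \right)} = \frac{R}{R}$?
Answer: $- \frac{1830717}{47} \approx -38951.0$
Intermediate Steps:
$O{\left(R \right)} = 1$
$g{\left(l,C \right)} = - \frac{C}{2}$
$- \frac{27690}{g{\left(151,188 \right)}} - \frac{39246}{O{\left(89 \right)}} = - \frac{27690}{\left(- \frac{1}{2}\right) 188} - \frac{39246}{1} = - \frac{27690}{-94} - 39246 = \left(-27690\right) \left(- \frac{1}{94}\right) - 39246 = \frac{13845}{47} - 39246 = - \frac{1830717}{47}$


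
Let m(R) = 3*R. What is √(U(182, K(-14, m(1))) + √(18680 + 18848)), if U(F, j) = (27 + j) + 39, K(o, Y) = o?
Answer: √(52 + 2*√9382) ≈ 15.676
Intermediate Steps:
U(F, j) = 66 + j
√(U(182, K(-14, m(1))) + √(18680 + 18848)) = √((66 - 14) + √(18680 + 18848)) = √(52 + √37528) = √(52 + 2*√9382)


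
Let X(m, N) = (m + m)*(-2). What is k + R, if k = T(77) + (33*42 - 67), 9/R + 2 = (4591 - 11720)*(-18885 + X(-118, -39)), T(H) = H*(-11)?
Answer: 20652560603/43755425 ≈ 472.00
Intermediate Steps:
X(m, N) = -4*m (X(m, N) = (2*m)*(-2) = -4*m)
T(H) = -11*H
R = 3/43755425 (R = 9/(-2 + (4591 - 11720)*(-18885 - 4*(-118))) = 9/(-2 - 7129*(-18885 + 472)) = 9/(-2 - 7129*(-18413)) = 9/(-2 + 131266277) = 9/131266275 = 9*(1/131266275) = 3/43755425 ≈ 6.8563e-8)
k = 472 (k = -11*77 + (33*42 - 67) = -847 + (1386 - 67) = -847 + 1319 = 472)
k + R = 472 + 3/43755425 = 20652560603/43755425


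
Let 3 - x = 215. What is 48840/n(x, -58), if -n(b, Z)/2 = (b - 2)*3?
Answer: 4070/107 ≈ 38.037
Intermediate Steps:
x = -212 (x = 3 - 1*215 = 3 - 215 = -212)
n(b, Z) = 12 - 6*b (n(b, Z) = -2*(b - 2)*3 = -2*(-2 + b)*3 = -2*(-6 + 3*b) = 12 - 6*b)
48840/n(x, -58) = 48840/(12 - 6*(-212)) = 48840/(12 + 1272) = 48840/1284 = 48840*(1/1284) = 4070/107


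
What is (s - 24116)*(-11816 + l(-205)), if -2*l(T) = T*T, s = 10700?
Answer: 440427156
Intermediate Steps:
l(T) = -T²/2 (l(T) = -T*T/2 = -T²/2)
(s - 24116)*(-11816 + l(-205)) = (10700 - 24116)*(-11816 - ½*(-205)²) = -13416*(-11816 - ½*42025) = -13416*(-11816 - 42025/2) = -13416*(-65657/2) = 440427156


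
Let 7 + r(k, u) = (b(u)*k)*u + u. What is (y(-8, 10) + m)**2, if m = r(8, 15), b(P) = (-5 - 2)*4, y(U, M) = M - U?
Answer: 11115556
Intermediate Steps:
b(P) = -28 (b(P) = -7*4 = -28)
r(k, u) = -7 + u - 28*k*u (r(k, u) = -7 + ((-28*k)*u + u) = -7 + (-28*k*u + u) = -7 + (u - 28*k*u) = -7 + u - 28*k*u)
m = -3352 (m = -7 + 15 - 28*8*15 = -7 + 15 - 3360 = -3352)
(y(-8, 10) + m)**2 = ((10 - 1*(-8)) - 3352)**2 = ((10 + 8) - 3352)**2 = (18 - 3352)**2 = (-3334)**2 = 11115556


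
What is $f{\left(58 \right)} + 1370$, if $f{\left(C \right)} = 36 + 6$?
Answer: $1412$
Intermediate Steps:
$f{\left(C \right)} = 42$
$f{\left(58 \right)} + 1370 = 42 + 1370 = 1412$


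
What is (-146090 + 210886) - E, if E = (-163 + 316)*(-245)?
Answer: 102281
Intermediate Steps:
E = -37485 (E = 153*(-245) = -37485)
(-146090 + 210886) - E = (-146090 + 210886) - 1*(-37485) = 64796 + 37485 = 102281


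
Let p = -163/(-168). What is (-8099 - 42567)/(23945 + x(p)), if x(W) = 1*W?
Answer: -8511888/4022923 ≈ -2.1158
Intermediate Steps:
p = 163/168 (p = -163*(-1/168) = 163/168 ≈ 0.97024)
x(W) = W
(-8099 - 42567)/(23945 + x(p)) = (-8099 - 42567)/(23945 + 163/168) = -50666/4022923/168 = -50666*168/4022923 = -8511888/4022923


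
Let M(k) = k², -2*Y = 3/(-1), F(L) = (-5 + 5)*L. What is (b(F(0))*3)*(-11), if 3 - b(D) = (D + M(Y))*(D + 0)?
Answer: -99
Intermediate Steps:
F(L) = 0 (F(L) = 0*L = 0)
Y = 3/2 (Y = -3/(2*(-1)) = -3*(-1)/2 = -½*(-3) = 3/2 ≈ 1.5000)
b(D) = 3 - D*(9/4 + D) (b(D) = 3 - (D + (3/2)²)*(D + 0) = 3 - (D + 9/4)*D = 3 - (9/4 + D)*D = 3 - D*(9/4 + D))
(b(F(0))*3)*(-11) = ((3 - 1*0² - 9/4*0)*3)*(-11) = ((3 - 1*0 + 0)*3)*(-11) = ((3 + 0 + 0)*3)*(-11) = (3*3)*(-11) = 9*(-11) = -99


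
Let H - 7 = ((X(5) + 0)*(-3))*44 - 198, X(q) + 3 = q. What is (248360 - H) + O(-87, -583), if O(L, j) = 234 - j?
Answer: 249632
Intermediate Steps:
X(q) = -3 + q
H = -455 (H = 7 + ((((-3 + 5) + 0)*(-3))*44 - 198) = 7 + (((2 + 0)*(-3))*44 - 198) = 7 + ((2*(-3))*44 - 198) = 7 + (-6*44 - 198) = 7 + (-264 - 198) = 7 - 462 = -455)
(248360 - H) + O(-87, -583) = (248360 - 1*(-455)) + (234 - 1*(-583)) = (248360 + 455) + (234 + 583) = 248815 + 817 = 249632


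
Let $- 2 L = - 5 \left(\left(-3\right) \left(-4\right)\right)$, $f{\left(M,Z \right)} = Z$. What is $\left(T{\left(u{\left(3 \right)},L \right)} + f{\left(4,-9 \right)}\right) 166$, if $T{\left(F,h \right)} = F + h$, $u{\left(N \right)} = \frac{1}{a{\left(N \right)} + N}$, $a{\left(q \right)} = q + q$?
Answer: $\frac{31540}{9} \approx 3504.4$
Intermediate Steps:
$a{\left(q \right)} = 2 q$
$u{\left(N \right)} = \frac{1}{3 N}$ ($u{\left(N \right)} = \frac{1}{2 N + N} = \frac{1}{3 N}$)
$L = 30$ ($L = - \frac{\left(-5\right) \left(\left(-3\right) \left(-4\right)\right)}{2} = - \frac{\left(-5\right) 12}{2} = \left(- \frac{1}{2}\right) \left(-60\right) = 30$)
$\left(T{\left(u{\left(3 \right)},L \right)} + f{\left(4,-9 \right)}\right) 166 = \left(\left(\frac{1}{3 \cdot 3} + 30\right) - 9\right) 166 = \left(\left(\frac{1}{3} \cdot \frac{1}{3} + 30\right) - 9\right) 166 = \left(\left(\frac{1}{9} + 30\right) - 9\right) 166 = \left(\frac{271}{9} - 9\right) 166 = \frac{190}{9} \cdot 166 = \frac{31540}{9}$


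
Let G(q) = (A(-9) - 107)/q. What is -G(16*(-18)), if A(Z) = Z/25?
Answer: -671/1800 ≈ -0.37278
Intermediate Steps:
A(Z) = Z/25 (A(Z) = Z*(1/25) = Z/25)
G(q) = -2684/(25*q) (G(q) = ((1/25)*(-9) - 107)/q = (-9/25 - 107)/q = -2684/(25*q))
-G(16*(-18)) = -(-2684)/(25*(16*(-18))) = -(-2684)/(25*(-288)) = -(-2684)*(-1)/(25*288) = -1*671/1800 = -671/1800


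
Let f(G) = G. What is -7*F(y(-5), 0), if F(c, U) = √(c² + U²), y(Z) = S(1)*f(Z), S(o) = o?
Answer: -35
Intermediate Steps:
y(Z) = Z (y(Z) = 1*Z = Z)
F(c, U) = √(U² + c²)
-7*F(y(-5), 0) = -7*√(0² + (-5)²) = -7*√(0 + 25) = -7*√25 = -7*5 = -35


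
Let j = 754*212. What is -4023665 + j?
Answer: -3863817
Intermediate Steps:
j = 159848
-4023665 + j = -4023665 + 159848 = -3863817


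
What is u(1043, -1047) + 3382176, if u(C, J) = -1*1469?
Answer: 3380707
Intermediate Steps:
u(C, J) = -1469
u(1043, -1047) + 3382176 = -1469 + 3382176 = 3380707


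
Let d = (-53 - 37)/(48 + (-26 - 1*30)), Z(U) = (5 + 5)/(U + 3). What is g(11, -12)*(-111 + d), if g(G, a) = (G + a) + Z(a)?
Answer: 2527/12 ≈ 210.58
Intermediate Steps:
Z(U) = 10/(3 + U)
d = 45/4 (d = -90/(48 + (-26 - 30)) = -90/(48 - 56) = -90/(-8) = -90*(-⅛) = 45/4 ≈ 11.250)
g(G, a) = G + a + 10/(3 + a) (g(G, a) = (G + a) + 10/(3 + a) = G + a + 10/(3 + a))
g(11, -12)*(-111 + d) = ((10 + (3 - 12)*(11 - 12))/(3 - 12))*(-111 + 45/4) = ((10 - 9*(-1))/(-9))*(-399/4) = -(10 + 9)/9*(-399/4) = -⅑*19*(-399/4) = -19/9*(-399/4) = 2527/12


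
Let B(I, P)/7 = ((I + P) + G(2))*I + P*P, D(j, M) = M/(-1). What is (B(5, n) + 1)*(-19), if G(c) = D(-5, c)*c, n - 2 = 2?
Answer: -5472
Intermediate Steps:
n = 4 (n = 2 + 2 = 4)
D(j, M) = -M (D(j, M) = M*(-1) = -M)
G(c) = -c**2 (G(c) = (-c)*c = -c**2)
B(I, P) = 7*P**2 + 7*I*(-4 + I + P) (B(I, P) = 7*(((I + P) - 1*2**2)*I + P*P) = 7*(((I + P) - 1*4)*I + P**2) = 7*(((I + P) - 4)*I + P**2) = 7*((-4 + I + P)*I + P**2) = 7*(I*(-4 + I + P) + P**2) = 7*(P**2 + I*(-4 + I + P)) = 7*P**2 + 7*I*(-4 + I + P))
(B(5, n) + 1)*(-19) = ((-28*5 + 7*5**2 + 7*4**2 + 7*5*4) + 1)*(-19) = ((-140 + 7*25 + 7*16 + 140) + 1)*(-19) = ((-140 + 175 + 112 + 140) + 1)*(-19) = (287 + 1)*(-19) = 288*(-19) = -5472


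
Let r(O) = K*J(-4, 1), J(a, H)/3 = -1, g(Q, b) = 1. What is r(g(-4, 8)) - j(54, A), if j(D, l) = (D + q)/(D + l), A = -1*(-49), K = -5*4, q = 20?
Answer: 6106/103 ≈ 59.282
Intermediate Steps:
K = -20
J(a, H) = -3 (J(a, H) = 3*(-1) = -3)
A = 49
j(D, l) = (20 + D)/(D + l) (j(D, l) = (D + 20)/(D + l) = (20 + D)/(D + l))
r(O) = 60 (r(O) = -20*(-3) = 60)
r(g(-4, 8)) - j(54, A) = 60 - (20 + 54)/(54 + 49) = 60 - 74/103 = 6106/103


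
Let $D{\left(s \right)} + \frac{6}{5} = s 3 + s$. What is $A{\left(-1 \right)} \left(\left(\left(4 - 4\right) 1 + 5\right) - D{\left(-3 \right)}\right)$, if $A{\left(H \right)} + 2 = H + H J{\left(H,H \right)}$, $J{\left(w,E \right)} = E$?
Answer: $- \frac{182}{5} \approx -36.4$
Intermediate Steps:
$D{\left(s \right)} = - \frac{6}{5} + 4 s$ ($D{\left(s \right)} = - \frac{6}{5} + \left(s 3 + s\right) = - \frac{6}{5} + \left(3 s + s\right) = - \frac{6}{5} + 4 s$)
$A{\left(H \right)} = -2 + H + H^{2}$ ($A{\left(H \right)} = -2 + \left(H + H H\right) = -2 + \left(H + H^{2}\right) = -2 + H + H^{2}$)
$A{\left(-1 \right)} \left(\left(\left(4 - 4\right) 1 + 5\right) - D{\left(-3 \right)}\right) = \left(-2 - 1 + \left(-1\right)^{2}\right) \left(\left(\left(4 - 4\right) 1 + 5\right) - \left(- \frac{6}{5} + 4 \left(-3\right)\right)\right) = \left(-2 - 1 + 1\right) \left(\left(\left(4 - 4\right) 1 + 5\right) - \left(- \frac{6}{5} - 12\right)\right) = - 2 \left(\left(0 \cdot 1 + 5\right) - - \frac{66}{5}\right) = - 2 \left(\left(0 + 5\right) + \frac{66}{5}\right) = - 2 \left(5 + \frac{66}{5}\right) = \left(-2\right) \frac{91}{5} = - \frac{182}{5}$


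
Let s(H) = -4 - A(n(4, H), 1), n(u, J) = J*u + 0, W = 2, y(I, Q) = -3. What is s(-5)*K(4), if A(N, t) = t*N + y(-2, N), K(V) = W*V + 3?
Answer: 209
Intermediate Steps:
n(u, J) = J*u
K(V) = 3 + 2*V (K(V) = 2*V + 3 = 3 + 2*V)
A(N, t) = -3 + N*t (A(N, t) = t*N - 3 = N*t - 3 = -3 + N*t)
s(H) = -1 - 4*H (s(H) = -4 - (-3 + (H*4)*1) = -4 - (-3 + (4*H)*1) = -4 - (-3 + 4*H) = -4 + (3 - 4*H) = -1 - 4*H)
s(-5)*K(4) = (-1 - 4*(-5))*(3 + 2*4) = (-1 + 20)*(3 + 8) = 19*11 = 209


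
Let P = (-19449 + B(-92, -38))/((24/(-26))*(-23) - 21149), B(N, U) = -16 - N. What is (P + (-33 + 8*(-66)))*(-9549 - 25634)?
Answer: 5412305453876/274661 ≈ 1.9705e+7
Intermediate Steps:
P = 251849/274661 (P = (-19449 + (-16 - 1*(-92)))/((24/(-26))*(-23) - 21149) = (-19449 + (-16 + 92))/((24*(-1/26))*(-23) - 21149) = (-19449 + 76)/(-12/13*(-23) - 21149) = -19373/(276/13 - 21149) = -19373/(-274661/13) = -19373*(-13/274661) = 251849/274661 ≈ 0.91694)
(P + (-33 + 8*(-66)))*(-9549 - 25634) = (251849/274661 + (-33 + 8*(-66)))*(-9549 - 25634) = (251849/274661 + (-33 - 528))*(-35183) = (251849/274661 - 561)*(-35183) = -153832972/274661*(-35183) = 5412305453876/274661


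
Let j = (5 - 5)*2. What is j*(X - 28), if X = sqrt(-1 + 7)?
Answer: 0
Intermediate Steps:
j = 0 (j = 0*2 = 0)
X = sqrt(6) ≈ 2.4495
j*(X - 28) = 0*(sqrt(6) - 28) = 0*(-28 + sqrt(6)) = 0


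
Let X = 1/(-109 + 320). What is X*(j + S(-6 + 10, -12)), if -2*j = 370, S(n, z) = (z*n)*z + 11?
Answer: 402/211 ≈ 1.9052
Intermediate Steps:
S(n, z) = 11 + n*z**2 (S(n, z) = (n*z)*z + 11 = n*z**2 + 11 = 11 + n*z**2)
j = -185 (j = -1/2*370 = -185)
X = 1/211 ≈ 0.0047393
X*(j + S(-6 + 10, -12)) = (-185 + (11 + (-6 + 10)*(-12)**2))/211 = (-185 + (11 + 4*144))/211 = (-185 + (11 + 576))/211 = (-185 + 587)/211 = (1/211)*402 = 402/211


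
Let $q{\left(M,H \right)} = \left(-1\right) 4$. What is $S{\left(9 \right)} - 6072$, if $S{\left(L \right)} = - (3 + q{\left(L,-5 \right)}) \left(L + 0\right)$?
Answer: $-6063$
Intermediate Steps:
$q{\left(M,H \right)} = -4$
$S{\left(L \right)} = L$ ($S{\left(L \right)} = - (3 - 4) \left(L + 0\right) = \left(-1\right) \left(-1\right) L = 1 L = L$)
$S{\left(9 \right)} - 6072 = 9 - 6072 = -6063$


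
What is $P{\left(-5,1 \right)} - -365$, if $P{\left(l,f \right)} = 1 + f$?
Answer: $367$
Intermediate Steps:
$P{\left(-5,1 \right)} - -365 = \left(1 + 1\right) - -365 = 2 + 365 = 367$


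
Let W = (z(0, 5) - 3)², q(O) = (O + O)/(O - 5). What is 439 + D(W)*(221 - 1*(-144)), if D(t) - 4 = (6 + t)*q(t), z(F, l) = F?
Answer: 53073/2 ≈ 26537.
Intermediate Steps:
q(O) = 2*O/(-5 + O) (q(O) = (2*O)/(-5 + O) = 2*O/(-5 + O))
W = 9 (W = (0 - 3)² = (-3)² = 9)
D(t) = 4 + 2*t*(6 + t)/(-5 + t) (D(t) = 4 + (6 + t)*(2*t/(-5 + t)) = 4 + 2*t*(6 + t)/(-5 + t))
439 + D(W)*(221 - 1*(-144)) = 439 + (2*(-10 + 9² + 8*9)/(-5 + 9))*(221 - 1*(-144)) = 439 + (2*(-10 + 81 + 72)/4)*(221 + 144) = 439 + (2*(¼)*143)*365 = 439 + (143/2)*365 = 439 + 52195/2 = 53073/2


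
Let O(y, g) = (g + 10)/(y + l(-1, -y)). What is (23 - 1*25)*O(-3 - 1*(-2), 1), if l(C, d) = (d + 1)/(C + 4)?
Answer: 66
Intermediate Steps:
l(C, d) = (1 + d)/(4 + C)
O(y, g) = (10 + g)/(1/3 + 2*y/3) (O(y, g) = (g + 10)/(y + (1 - y)/(4 - 1)) = (10 + g)/(y + (1 - y)/3) = (10 + g)/(y + (1/3 - y/3)) = (10 + g)/(1/3 + 2*y/3))
(23 - 1*25)*O(-3 - 1*(-2), 1) = (23 - 1*25)*(3*(10 + 1)/(1 + 2*(-3 - 1*(-2)))) = (23 - 25)*(3*11/(1 + 2*(-3 + 2))) = -6*11/(1 + 2*(-1)) = -6*11/(1 - 2) = -6*11/(-1) = -6*(-1)*11 = -2*(-33) = 66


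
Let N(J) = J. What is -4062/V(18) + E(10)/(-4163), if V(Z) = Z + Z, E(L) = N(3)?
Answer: -2818369/24978 ≈ -112.83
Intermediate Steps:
E(L) = 3
V(Z) = 2*Z
-4062/V(18) + E(10)/(-4163) = -4062/(2*18) + 3/(-4163) = -4062/36 + 3*(-1/4163) = -4062*1/36 - 3/4163 = -677/6 - 3/4163 = -2818369/24978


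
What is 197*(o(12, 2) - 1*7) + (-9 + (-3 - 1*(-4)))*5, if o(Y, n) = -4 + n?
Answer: -1813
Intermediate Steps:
197*(o(12, 2) - 1*7) + (-9 + (-3 - 1*(-4)))*5 = 197*((-4 + 2) - 1*7) + (-9 + (-3 - 1*(-4)))*5 = 197*(-2 - 7) + (-9 + (-3 + 4))*5 = 197*(-9) + (-9 + 1)*5 = -1773 - 8*5 = -1773 - 40 = -1813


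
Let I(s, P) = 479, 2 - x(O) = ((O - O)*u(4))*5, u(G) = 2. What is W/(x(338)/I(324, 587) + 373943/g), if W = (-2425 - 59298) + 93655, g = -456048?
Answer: -6975449348544/178206601 ≈ -39143.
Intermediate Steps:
x(O) = 2 (x(O) = 2 - (O - O)*2*5 = 2 - 0*2*5 = 2 - 0*5 = 2 - 1*0 = 2 + 0 = 2)
W = 31932 (W = -61723 + 93655 = 31932)
W/(x(338)/I(324, 587) + 373943/g) = 31932/(2/479 + 373943/(-456048)) = 31932/(2*(1/479) + 373943*(-1/456048)) = 31932/(2/479 - 373943/456048) = 31932/(-178206601/218446992) = 31932*(-218446992/178206601) = -6975449348544/178206601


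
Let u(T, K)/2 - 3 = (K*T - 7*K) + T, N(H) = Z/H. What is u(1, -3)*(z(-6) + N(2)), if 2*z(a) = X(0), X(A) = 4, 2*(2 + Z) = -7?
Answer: -33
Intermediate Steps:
Z = -11/2 (Z = -2 + (½)*(-7) = -2 - 7/2 = -11/2 ≈ -5.5000)
N(H) = -11/(2*H)
z(a) = 2 (z(a) = (½)*4 = 2)
u(T, K) = 6 - 14*K + 2*T + 2*K*T (u(T, K) = 6 + 2*((K*T - 7*K) + T) = 6 + 2*((-7*K + K*T) + T) = 6 + 2*(T - 7*K + K*T) = 6 + (-14*K + 2*T + 2*K*T) = 6 - 14*K + 2*T + 2*K*T)
u(1, -3)*(z(-6) + N(2)) = (6 - 14*(-3) + 2*1 + 2*(-3)*1)*(2 - 11/2/2) = (6 + 42 + 2 - 6)*(2 - 11/2*½) = 44*(2 - 11/4) = 44*(-¾) = -33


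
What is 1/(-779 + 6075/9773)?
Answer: -9773/7607092 ≈ -0.0012847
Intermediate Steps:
1/(-779 + 6075/9773) = 1/(-7607092/9773) = -9773/7607092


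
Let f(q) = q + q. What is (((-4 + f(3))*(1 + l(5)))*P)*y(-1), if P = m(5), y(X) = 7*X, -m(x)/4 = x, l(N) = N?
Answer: 1680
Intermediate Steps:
m(x) = -4*x
f(q) = 2*q
P = -20 (P = -4*5 = -20)
(((-4 + f(3))*(1 + l(5)))*P)*y(-1) = (((-4 + 2*3)*(1 + 5))*(-20))*(7*(-1)) = (((-4 + 6)*6)*(-20))*(-7) = ((2*6)*(-20))*(-7) = (12*(-20))*(-7) = -240*(-7) = 1680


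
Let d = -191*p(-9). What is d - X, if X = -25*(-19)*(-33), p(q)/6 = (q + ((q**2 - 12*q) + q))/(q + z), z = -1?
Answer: 176358/5 ≈ 35272.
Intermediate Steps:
p(q) = 6*(q**2 - 10*q)/(-1 + q) (p(q) = 6*((q + ((q**2 - 12*q) + q))/(q - 1)) = 6*((q + (q**2 - 11*q))/(-1 + q)) = 6*((q**2 - 10*q)/(-1 + q)) = 6*(q**2 - 10*q)/(-1 + q))
d = 97983/5 (d = -1146*(-9)*(-10 - 9)/(-1 - 9) = -1146*(-9)*(-19)/(-10) = -1146*(-9)*(-1)*(-19)/10 = -191*(-513/5) = 97983/5 ≈ 19597.)
X = -15675 (X = 475*(-33) = -15675)
d - X = 97983/5 - 1*(-15675) = 97983/5 + 15675 = 176358/5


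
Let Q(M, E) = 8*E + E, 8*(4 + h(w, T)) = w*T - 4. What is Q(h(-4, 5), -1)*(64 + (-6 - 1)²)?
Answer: -1017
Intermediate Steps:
h(w, T) = -9/2 + T*w/8 (h(w, T) = -4 + (w*T - 4)/8 = -4 + (T*w - 4)/8 = -4 + (-4 + T*w)/8 = -4 + (-½ + T*w/8) = -9/2 + T*w/8)
Q(M, E) = 9*E
Q(h(-4, 5), -1)*(64 + (-6 - 1)²) = (9*(-1))*(64 + (-6 - 1)²) = -9*(64 + (-7)²) = -9*(64 + 49) = -9*113 = -1017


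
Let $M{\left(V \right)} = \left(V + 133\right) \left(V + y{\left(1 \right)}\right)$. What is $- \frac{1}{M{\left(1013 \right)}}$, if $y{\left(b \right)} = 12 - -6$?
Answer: $- \frac{1}{1181526} \approx -8.4636 \cdot 10^{-7}$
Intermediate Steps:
$y{\left(b \right)} = 18$ ($y{\left(b \right)} = 12 + 6 = 18$)
$M{\left(V \right)} = \left(18 + V\right) \left(133 + V\right)$ ($M{\left(V \right)} = \left(V + 133\right) \left(V + 18\right) = \left(133 + V\right) \left(18 + V\right) = \left(18 + V\right) \left(133 + V\right)$)
$- \frac{1}{M{\left(1013 \right)}} = - \frac{1}{2394 + 1013^{2} + 151 \cdot 1013} = - \frac{1}{2394 + 1026169 + 152963} = - \frac{1}{1181526}$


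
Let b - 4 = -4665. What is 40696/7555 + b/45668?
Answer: 1823291073/345021740 ≈ 5.2846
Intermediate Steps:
b = -4661 (b = 4 - 4665 = -4661)
40696/7555 + b/45668 = 40696/7555 - 4661/45668 = 1823291073/345021740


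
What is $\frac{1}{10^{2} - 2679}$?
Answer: $- \frac{1}{2579} \approx -0.00038775$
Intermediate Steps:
$\frac{1}{10^{2} - 2679} = \frac{1}{100 - 2679} = \frac{1}{-2579} = - \frac{1}{2579}$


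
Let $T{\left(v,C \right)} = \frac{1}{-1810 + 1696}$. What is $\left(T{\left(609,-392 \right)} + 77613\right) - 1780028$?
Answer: $- \frac{194075311}{114} \approx -1.7024 \cdot 10^{6}$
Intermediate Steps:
$T{\left(v,C \right)} = - \frac{1}{114}$ ($T{\left(v,C \right)} = \frac{1}{-114} = - \frac{1}{114}$)
$\left(T{\left(609,-392 \right)} + 77613\right) - 1780028 = \left(- \frac{1}{114} + 77613\right) - 1780028 = \frac{8847881}{114} - 1780028 = - \frac{194075311}{114}$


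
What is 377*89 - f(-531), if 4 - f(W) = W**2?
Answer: 315510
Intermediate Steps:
f(W) = 4 - W**2
377*89 - f(-531) = 377*89 - (4 - 1*(-531)**2) = 33553 - (4 - 1*281961) = 33553 - (4 - 281961) = 33553 - 1*(-281957) = 33553 + 281957 = 315510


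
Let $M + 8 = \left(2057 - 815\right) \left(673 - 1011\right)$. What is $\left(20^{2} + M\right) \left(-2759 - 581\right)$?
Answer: $1400809360$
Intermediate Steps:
$M = -419804$ ($M = -8 + \left(2057 - 815\right) \left(673 - 1011\right) = -8 + 1242 \left(-338\right) = -8 - 419796 = -419804$)
$\left(20^{2} + M\right) \left(-2759 - 581\right) = \left(20^{2} - 419804\right) \left(-2759 - 581\right) = \left(400 - 419804\right) \left(-3340\right) = \left(-419404\right) \left(-3340\right) = 1400809360$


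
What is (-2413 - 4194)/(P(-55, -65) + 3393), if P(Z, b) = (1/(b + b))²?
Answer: -111658300/57341701 ≈ -1.9472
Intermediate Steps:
P(Z, b) = 1/(4*b²) (P(Z, b) = (1/(2*b))² = 1/(4*b²))
(-2413 - 4194)/(P(-55, -65) + 3393) = (-2413 - 4194)/((¼)/(-65)² + 3393) = -6607/((¼)*(1/4225) + 3393) = -6607/(1/16900 + 3393) = -6607/57341701/16900 = -6607*16900/57341701 = -111658300/57341701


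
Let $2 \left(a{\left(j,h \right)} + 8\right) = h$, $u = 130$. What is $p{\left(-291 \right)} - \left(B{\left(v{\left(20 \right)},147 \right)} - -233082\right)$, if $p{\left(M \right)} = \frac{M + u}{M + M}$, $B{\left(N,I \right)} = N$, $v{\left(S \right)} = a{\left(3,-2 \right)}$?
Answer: $- \frac{135648325}{582} \approx -2.3307 \cdot 10^{5}$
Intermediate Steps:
$a{\left(j,h \right)} = -8 + \frac{h}{2}$
$v{\left(S \right)} = -9$ ($v{\left(S \right)} = -8 + \frac{1}{2} \left(-2\right) = -8 - 1 = -9$)
$p{\left(M \right)} = \frac{130 + M}{2 M}$ ($p{\left(M \right)} = \frac{M + 130}{M + M} = \frac{130 + M}{2 M}$)
$p{\left(-291 \right)} - \left(B{\left(v{\left(20 \right)},147 \right)} - -233082\right) = \frac{130 - 291}{2 \left(-291\right)} - \left(-9 - -233082\right) = \frac{1}{2} \left(- \frac{1}{291}\right) \left(-161\right) - \left(-9 + 233082\right) = \frac{161}{582} - 233073 = - \frac{135648325}{582}$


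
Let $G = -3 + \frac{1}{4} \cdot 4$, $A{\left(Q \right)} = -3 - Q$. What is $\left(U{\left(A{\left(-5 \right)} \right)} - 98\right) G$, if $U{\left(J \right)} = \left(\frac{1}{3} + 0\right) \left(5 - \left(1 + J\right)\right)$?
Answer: $\frac{584}{3} \approx 194.67$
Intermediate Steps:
$G = -2$ ($G = -3 + \frac{1}{4} \cdot 4 = -3 + 1 = -2$)
$U{\left(J \right)} = \frac{4}{3} - \frac{J}{3}$ ($U{\left(J \right)} = \left(\frac{1}{3} + 0\right) \left(4 - J\right) = \frac{4 - J}{3} = \frac{4}{3} - \frac{J}{3}$)
$\left(U{\left(A{\left(-5 \right)} \right)} - 98\right) G = \left(\left(\frac{4}{3} - \frac{-3 - -5}{3}\right) - 98\right) \left(-2\right) = \left(\left(\frac{4}{3} - \frac{-3 + 5}{3}\right) - 98\right) \left(-2\right) = \left(\left(\frac{4}{3} - \frac{2}{3}\right) - 98\right) \left(-2\right) = \left(\frac{2}{3} - 98\right) \left(-2\right) = \left(- \frac{292}{3}\right) \left(-2\right) = \frac{584}{3}$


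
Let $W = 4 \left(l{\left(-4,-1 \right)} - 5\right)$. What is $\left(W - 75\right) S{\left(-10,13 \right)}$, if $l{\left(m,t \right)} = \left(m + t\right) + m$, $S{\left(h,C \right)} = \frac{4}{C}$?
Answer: $- \frac{524}{13} \approx -40.308$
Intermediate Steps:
$l{\left(m,t \right)} = t + 2 m$
$W = -56$ ($W = 4 \left(\left(-1 + 2 \left(-4\right)\right) - 5\right) = 4 \left(\left(-1 - 8\right) - 5\right) = 4 \left(-9 - 5\right) = 4 \left(-14\right) = -56$)
$\left(W - 75\right) S{\left(-10,13 \right)} = \left(-56 - 75\right) \frac{4}{13} = - 131 \cdot 4 \cdot \frac{1}{13} = \left(-131\right) \frac{4}{13} = - \frac{524}{13}$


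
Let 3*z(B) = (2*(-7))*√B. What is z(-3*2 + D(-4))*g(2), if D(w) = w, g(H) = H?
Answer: -28*I*√10/3 ≈ -29.515*I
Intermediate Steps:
z(B) = -14*√B/3 (z(B) = ((2*(-7))*√B)/3 = (-14*√B)/3 = -14*√B/3)
z(-3*2 + D(-4))*g(2) = -14*√(-3*2 - 4)/3*2 = -14*√(-6 - 4)/3*2 = -14*I*√10/3*2 = -28*I*√10/3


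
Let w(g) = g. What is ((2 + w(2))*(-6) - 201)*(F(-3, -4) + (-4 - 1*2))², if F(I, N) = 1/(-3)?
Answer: -9025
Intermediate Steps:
F(I, N) = -⅓
((2 + w(2))*(-6) - 201)*(F(-3, -4) + (-4 - 1*2))² = ((2 + 2)*(-6) - 201)*(-⅓ + (-4 - 1*2))² = (4*(-6) - 201)*(-⅓ + (-4 - 2))² = (-24 - 201)*(-⅓ - 6)² = -225*(-19/3)² = -225*361/9 = -9025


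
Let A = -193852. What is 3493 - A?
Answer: 197345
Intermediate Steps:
3493 - A = 3493 - 1*(-193852) = 3493 + 193852 = 197345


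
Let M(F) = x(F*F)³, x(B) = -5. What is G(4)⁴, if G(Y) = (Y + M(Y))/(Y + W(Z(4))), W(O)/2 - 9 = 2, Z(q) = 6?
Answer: 214358881/456976 ≈ 469.08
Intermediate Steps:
W(O) = 22 (W(O) = 18 + 2*2 = 18 + 4 = 22)
M(F) = -125 (M(F) = (-5)³ = -125)
G(Y) = (-125 + Y)/(22 + Y) (G(Y) = (Y - 125)/(Y + 22) = (-125 + Y)/(22 + Y))
G(4)⁴ = ((-125 + 4)/(22 + 4))⁴ = (-121/26)⁴ = 214358881/456976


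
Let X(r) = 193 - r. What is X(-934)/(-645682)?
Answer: -1127/645682 ≈ -0.0017454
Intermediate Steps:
X(-934)/(-645682) = (193 - 1*(-934))/(-645682) = (193 + 934)*(-1/645682) = 1127*(-1/645682) = -1127/645682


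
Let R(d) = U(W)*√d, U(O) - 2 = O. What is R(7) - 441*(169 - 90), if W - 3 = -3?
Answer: -34839 + 2*√7 ≈ -34834.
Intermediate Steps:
W = 0 (W = 3 - 3 = 0)
U(O) = 2 + O
R(d) = 2*√d (R(d) = (2 + 0)*√d = 2*√d)
R(7) - 441*(169 - 90) = 2*√7 - 441*(169 - 90) = 2*√7 - 441*79 = 2*√7 - 34839 = -34839 + 2*√7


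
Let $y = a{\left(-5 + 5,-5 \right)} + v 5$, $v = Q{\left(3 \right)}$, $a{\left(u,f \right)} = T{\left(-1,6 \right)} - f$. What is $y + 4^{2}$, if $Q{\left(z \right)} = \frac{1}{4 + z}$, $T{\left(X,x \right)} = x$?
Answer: $\frac{194}{7} \approx 27.714$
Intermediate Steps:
$a{\left(u,f \right)} = 6 - f$
$v = \frac{1}{7}$ ($v = \frac{1}{4 + 3} = \frac{1}{7} \approx 0.14286$)
$y = \frac{82}{7}$ ($y = \left(6 - -5\right) + \frac{1}{7} \cdot 5 = \left(6 + 5\right) + \frac{5}{7} = 11 + \frac{5}{7} = \frac{82}{7} \approx 11.714$)
$y + 4^{2} = \frac{82}{7} + 4^{2} = \frac{82}{7} + 16 = \frac{194}{7}$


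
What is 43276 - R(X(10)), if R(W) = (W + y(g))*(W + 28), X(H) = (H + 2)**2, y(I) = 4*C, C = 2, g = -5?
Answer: 17132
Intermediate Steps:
y(I) = 8 (y(I) = 4*2 = 8)
X(H) = (2 + H)**2
R(W) = (8 + W)*(28 + W) (R(W) = (W + 8)*(W + 28) = (8 + W)*(28 + W))
43276 - R(X(10)) = 43276 - (224 + ((2 + 10)**2)**2 + 36*(2 + 10)**2) = 43276 - (224 + (12**2)**2 + 36*12**2) = 43276 - (224 + 144**2 + 36*144) = 43276 - (224 + 20736 + 5184) = 43276 - 1*26144 = 43276 - 26144 = 17132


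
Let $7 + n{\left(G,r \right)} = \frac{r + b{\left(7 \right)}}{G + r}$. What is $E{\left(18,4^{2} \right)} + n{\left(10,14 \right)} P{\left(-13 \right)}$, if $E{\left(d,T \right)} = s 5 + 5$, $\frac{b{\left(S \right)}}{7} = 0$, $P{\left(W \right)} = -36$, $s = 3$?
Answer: $251$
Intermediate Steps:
$b{\left(S \right)} = 0$ ($b{\left(S \right)} = 7 \cdot 0 = 0$)
$n{\left(G,r \right)} = -7 + \frac{r}{G + r}$ ($n{\left(G,r \right)} = -7 + \frac{r + 0}{G + r} = -7 + \frac{r}{G + r}$)
$E{\left(d,T \right)} = 20$ ($E{\left(d,T \right)} = 3 \cdot 5 + 5 = 15 + 5 = 20$)
$E{\left(18,4^{2} \right)} + n{\left(10,14 \right)} P{\left(-13 \right)} = 20 + \frac{\left(-7\right) 10 - 84}{10 + 14} \left(-36\right) = 20 + \frac{-70 - 84}{24} \left(-36\right) = 20 + \frac{1}{24} \left(-154\right) \left(-36\right) = 20 - -231 = 20 + 231 = 251$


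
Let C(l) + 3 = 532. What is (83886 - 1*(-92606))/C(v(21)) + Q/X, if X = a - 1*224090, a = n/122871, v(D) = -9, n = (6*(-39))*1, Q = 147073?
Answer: 1616666622450867/4855190676032 ≈ 332.98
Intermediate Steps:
n = -234 (n = -234*1 = -234)
a = -78/40957 (a = -234/122871 = -234*1/122871 = -78/40957 ≈ -0.0019044)
C(l) = 529 (C(l) = -3 + 532 = 529)
X = -9178054208/40957 (X = -78/40957 - 1*224090 = -78/40957 - 224090 = -9178054208/40957 ≈ -2.2409e+5)
(83886 - 1*(-92606))/C(v(21)) + Q/X = (83886 - 1*(-92606))/529 + 147073/(-9178054208/40957) = (83886 + 92606)*(1/529) + 147073*(-40957/9178054208) = 176492*(1/529) - 6023668861/9178054208 = 176492/529 - 6023668861/9178054208 = 1616666622450867/4855190676032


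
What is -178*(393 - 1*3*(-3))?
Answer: -71556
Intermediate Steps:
-178*(393 - 1*3*(-3)) = -178*(393 - 3*(-3)) = -178*(393 + 9) = -178*402 = -71556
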